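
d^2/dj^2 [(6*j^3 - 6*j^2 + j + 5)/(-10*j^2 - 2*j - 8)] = (59*j^3 - 807*j^2 - 303*j + 195)/(125*j^6 + 75*j^5 + 315*j^4 + 121*j^3 + 252*j^2 + 48*j + 64)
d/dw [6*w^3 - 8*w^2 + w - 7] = 18*w^2 - 16*w + 1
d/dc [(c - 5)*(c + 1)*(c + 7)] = 3*c^2 + 6*c - 33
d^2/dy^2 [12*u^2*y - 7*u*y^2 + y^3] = -14*u + 6*y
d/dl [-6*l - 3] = -6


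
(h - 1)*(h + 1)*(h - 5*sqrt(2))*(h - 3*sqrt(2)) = h^4 - 8*sqrt(2)*h^3 + 29*h^2 + 8*sqrt(2)*h - 30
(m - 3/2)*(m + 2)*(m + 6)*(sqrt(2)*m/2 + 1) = sqrt(2)*m^4/2 + m^3 + 13*sqrt(2)*m^3/4 + 13*m^2/2 - 9*sqrt(2)*m - 18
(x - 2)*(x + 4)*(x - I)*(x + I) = x^4 + 2*x^3 - 7*x^2 + 2*x - 8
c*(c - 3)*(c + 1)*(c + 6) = c^4 + 4*c^3 - 15*c^2 - 18*c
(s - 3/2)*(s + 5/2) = s^2 + s - 15/4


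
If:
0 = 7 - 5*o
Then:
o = 7/5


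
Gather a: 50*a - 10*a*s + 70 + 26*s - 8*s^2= a*(50 - 10*s) - 8*s^2 + 26*s + 70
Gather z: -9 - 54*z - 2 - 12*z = -66*z - 11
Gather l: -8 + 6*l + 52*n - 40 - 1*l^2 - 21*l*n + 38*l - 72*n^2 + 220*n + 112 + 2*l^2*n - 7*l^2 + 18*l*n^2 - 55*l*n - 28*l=l^2*(2*n - 8) + l*(18*n^2 - 76*n + 16) - 72*n^2 + 272*n + 64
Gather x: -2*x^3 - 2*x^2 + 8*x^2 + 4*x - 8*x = -2*x^3 + 6*x^2 - 4*x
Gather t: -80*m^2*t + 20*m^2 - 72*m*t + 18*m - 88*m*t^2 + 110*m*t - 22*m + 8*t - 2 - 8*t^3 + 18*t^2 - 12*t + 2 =20*m^2 - 4*m - 8*t^3 + t^2*(18 - 88*m) + t*(-80*m^2 + 38*m - 4)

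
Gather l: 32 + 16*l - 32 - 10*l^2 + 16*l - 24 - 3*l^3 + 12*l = -3*l^3 - 10*l^2 + 44*l - 24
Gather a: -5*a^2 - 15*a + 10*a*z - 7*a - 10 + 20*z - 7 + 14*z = -5*a^2 + a*(10*z - 22) + 34*z - 17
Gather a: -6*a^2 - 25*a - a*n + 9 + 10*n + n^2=-6*a^2 + a*(-n - 25) + n^2 + 10*n + 9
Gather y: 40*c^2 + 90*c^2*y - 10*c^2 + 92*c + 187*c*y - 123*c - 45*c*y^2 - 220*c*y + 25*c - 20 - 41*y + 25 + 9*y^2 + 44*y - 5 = 30*c^2 - 6*c + y^2*(9 - 45*c) + y*(90*c^2 - 33*c + 3)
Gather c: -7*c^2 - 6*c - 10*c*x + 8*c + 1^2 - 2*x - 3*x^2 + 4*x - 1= -7*c^2 + c*(2 - 10*x) - 3*x^2 + 2*x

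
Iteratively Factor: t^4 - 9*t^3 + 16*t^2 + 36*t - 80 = (t - 5)*(t^3 - 4*t^2 - 4*t + 16) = (t - 5)*(t - 2)*(t^2 - 2*t - 8) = (t - 5)*(t - 2)*(t + 2)*(t - 4)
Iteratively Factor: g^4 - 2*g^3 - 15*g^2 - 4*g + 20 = (g - 5)*(g^3 + 3*g^2 - 4) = (g - 5)*(g + 2)*(g^2 + g - 2) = (g - 5)*(g - 1)*(g + 2)*(g + 2)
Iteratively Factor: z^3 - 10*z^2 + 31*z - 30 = (z - 2)*(z^2 - 8*z + 15) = (z - 5)*(z - 2)*(z - 3)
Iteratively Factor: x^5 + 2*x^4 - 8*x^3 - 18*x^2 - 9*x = (x + 1)*(x^4 + x^3 - 9*x^2 - 9*x) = x*(x + 1)*(x^3 + x^2 - 9*x - 9) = x*(x - 3)*(x + 1)*(x^2 + 4*x + 3) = x*(x - 3)*(x + 1)^2*(x + 3)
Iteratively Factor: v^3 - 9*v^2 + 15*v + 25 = (v - 5)*(v^2 - 4*v - 5) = (v - 5)^2*(v + 1)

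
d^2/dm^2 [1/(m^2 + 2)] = 2*(3*m^2 - 2)/(m^2 + 2)^3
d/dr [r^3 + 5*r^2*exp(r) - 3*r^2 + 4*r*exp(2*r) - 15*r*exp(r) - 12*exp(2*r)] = 5*r^2*exp(r) + 3*r^2 + 8*r*exp(2*r) - 5*r*exp(r) - 6*r - 20*exp(2*r) - 15*exp(r)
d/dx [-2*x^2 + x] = 1 - 4*x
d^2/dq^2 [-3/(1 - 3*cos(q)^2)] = 18*(-6*sin(q)^4 + 5*sin(q)^2 + 2)/(3*cos(q)^2 - 1)^3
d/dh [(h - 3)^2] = 2*h - 6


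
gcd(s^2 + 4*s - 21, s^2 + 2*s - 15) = s - 3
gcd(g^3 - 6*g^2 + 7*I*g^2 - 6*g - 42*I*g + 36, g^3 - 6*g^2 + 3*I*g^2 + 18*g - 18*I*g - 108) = g^2 + g*(-6 + 6*I) - 36*I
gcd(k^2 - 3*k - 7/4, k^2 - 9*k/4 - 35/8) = k - 7/2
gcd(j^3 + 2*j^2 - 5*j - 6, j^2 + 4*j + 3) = j^2 + 4*j + 3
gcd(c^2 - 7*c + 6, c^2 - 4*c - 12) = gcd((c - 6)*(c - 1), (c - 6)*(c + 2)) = c - 6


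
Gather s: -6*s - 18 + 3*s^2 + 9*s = 3*s^2 + 3*s - 18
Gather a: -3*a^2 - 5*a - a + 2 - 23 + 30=-3*a^2 - 6*a + 9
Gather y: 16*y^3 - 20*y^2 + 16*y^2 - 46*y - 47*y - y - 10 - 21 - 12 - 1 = 16*y^3 - 4*y^2 - 94*y - 44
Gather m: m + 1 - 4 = m - 3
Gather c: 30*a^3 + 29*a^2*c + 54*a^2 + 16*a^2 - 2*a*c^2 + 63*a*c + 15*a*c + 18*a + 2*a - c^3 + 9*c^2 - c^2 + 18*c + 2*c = 30*a^3 + 70*a^2 + 20*a - c^3 + c^2*(8 - 2*a) + c*(29*a^2 + 78*a + 20)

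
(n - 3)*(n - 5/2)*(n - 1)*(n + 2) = n^4 - 9*n^3/2 + 37*n/2 - 15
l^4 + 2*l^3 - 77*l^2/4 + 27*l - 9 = (l - 2)*(l - 3/2)*(l - 1/2)*(l + 6)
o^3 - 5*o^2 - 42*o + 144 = (o - 8)*(o - 3)*(o + 6)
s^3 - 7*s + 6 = (s - 2)*(s - 1)*(s + 3)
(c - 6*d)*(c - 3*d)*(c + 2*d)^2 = c^4 - 5*c^3*d - 14*c^2*d^2 + 36*c*d^3 + 72*d^4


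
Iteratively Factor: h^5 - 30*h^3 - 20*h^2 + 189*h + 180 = (h + 1)*(h^4 - h^3 - 29*h^2 + 9*h + 180) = (h - 3)*(h + 1)*(h^3 + 2*h^2 - 23*h - 60) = (h - 3)*(h + 1)*(h + 3)*(h^2 - h - 20) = (h - 5)*(h - 3)*(h + 1)*(h + 3)*(h + 4)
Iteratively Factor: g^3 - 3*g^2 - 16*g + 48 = (g - 3)*(g^2 - 16) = (g - 4)*(g - 3)*(g + 4)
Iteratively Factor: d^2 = (d)*(d)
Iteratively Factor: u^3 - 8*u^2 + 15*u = (u - 5)*(u^2 - 3*u) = u*(u - 5)*(u - 3)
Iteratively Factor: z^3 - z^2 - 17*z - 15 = (z + 3)*(z^2 - 4*z - 5) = (z + 1)*(z + 3)*(z - 5)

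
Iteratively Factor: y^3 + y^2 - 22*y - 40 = (y + 4)*(y^2 - 3*y - 10) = (y - 5)*(y + 4)*(y + 2)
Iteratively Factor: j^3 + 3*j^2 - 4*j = (j)*(j^2 + 3*j - 4) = j*(j - 1)*(j + 4)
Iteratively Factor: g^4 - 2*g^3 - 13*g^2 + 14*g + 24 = (g + 1)*(g^3 - 3*g^2 - 10*g + 24) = (g + 1)*(g + 3)*(g^2 - 6*g + 8) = (g - 4)*(g + 1)*(g + 3)*(g - 2)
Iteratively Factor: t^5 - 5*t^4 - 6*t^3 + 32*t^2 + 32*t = (t + 1)*(t^4 - 6*t^3 + 32*t) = t*(t + 1)*(t^3 - 6*t^2 + 32) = t*(t - 4)*(t + 1)*(t^2 - 2*t - 8) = t*(t - 4)*(t + 1)*(t + 2)*(t - 4)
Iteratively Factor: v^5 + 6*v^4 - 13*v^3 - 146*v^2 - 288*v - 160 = (v - 5)*(v^4 + 11*v^3 + 42*v^2 + 64*v + 32) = (v - 5)*(v + 2)*(v^3 + 9*v^2 + 24*v + 16) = (v - 5)*(v + 1)*(v + 2)*(v^2 + 8*v + 16) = (v - 5)*(v + 1)*(v + 2)*(v + 4)*(v + 4)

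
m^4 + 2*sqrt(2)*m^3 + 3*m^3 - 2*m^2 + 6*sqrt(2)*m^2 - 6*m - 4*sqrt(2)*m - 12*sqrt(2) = (m + 3)*(m - sqrt(2))*(m + sqrt(2))*(m + 2*sqrt(2))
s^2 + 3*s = s*(s + 3)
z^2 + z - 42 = (z - 6)*(z + 7)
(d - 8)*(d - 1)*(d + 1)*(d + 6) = d^4 - 2*d^3 - 49*d^2 + 2*d + 48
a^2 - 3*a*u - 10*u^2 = (a - 5*u)*(a + 2*u)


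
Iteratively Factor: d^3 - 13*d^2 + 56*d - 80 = (d - 4)*(d^2 - 9*d + 20) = (d - 5)*(d - 4)*(d - 4)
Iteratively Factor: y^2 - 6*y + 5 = (y - 5)*(y - 1)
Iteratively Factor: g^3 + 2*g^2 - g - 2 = (g + 1)*(g^2 + g - 2) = (g - 1)*(g + 1)*(g + 2)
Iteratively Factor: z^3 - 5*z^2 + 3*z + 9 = (z - 3)*(z^2 - 2*z - 3) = (z - 3)^2*(z + 1)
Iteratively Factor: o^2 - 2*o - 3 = (o - 3)*(o + 1)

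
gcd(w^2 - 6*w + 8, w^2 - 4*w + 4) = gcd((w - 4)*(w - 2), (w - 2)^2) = w - 2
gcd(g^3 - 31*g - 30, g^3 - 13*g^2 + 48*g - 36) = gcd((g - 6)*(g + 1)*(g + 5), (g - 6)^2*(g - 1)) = g - 6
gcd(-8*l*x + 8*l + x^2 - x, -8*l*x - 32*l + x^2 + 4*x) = -8*l + x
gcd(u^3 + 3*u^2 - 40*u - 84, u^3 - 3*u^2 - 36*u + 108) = u - 6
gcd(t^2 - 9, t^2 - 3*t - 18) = t + 3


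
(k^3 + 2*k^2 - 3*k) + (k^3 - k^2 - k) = 2*k^3 + k^2 - 4*k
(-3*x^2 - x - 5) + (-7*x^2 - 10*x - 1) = -10*x^2 - 11*x - 6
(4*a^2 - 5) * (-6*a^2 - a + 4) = -24*a^4 - 4*a^3 + 46*a^2 + 5*a - 20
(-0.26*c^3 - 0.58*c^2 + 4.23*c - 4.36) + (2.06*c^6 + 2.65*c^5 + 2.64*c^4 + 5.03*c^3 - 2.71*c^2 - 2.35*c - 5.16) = 2.06*c^6 + 2.65*c^5 + 2.64*c^4 + 4.77*c^3 - 3.29*c^2 + 1.88*c - 9.52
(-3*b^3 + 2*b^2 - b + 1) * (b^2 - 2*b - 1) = -3*b^5 + 8*b^4 - 2*b^3 + b^2 - b - 1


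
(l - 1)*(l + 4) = l^2 + 3*l - 4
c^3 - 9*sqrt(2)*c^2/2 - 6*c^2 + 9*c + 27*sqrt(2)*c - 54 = (c - 6)*(c - 3*sqrt(2))*(c - 3*sqrt(2)/2)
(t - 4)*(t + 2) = t^2 - 2*t - 8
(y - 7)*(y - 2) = y^2 - 9*y + 14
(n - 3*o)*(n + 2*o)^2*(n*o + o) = n^4*o + n^3*o^2 + n^3*o - 8*n^2*o^3 + n^2*o^2 - 12*n*o^4 - 8*n*o^3 - 12*o^4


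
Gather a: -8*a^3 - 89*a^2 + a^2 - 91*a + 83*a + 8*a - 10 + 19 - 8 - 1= -8*a^3 - 88*a^2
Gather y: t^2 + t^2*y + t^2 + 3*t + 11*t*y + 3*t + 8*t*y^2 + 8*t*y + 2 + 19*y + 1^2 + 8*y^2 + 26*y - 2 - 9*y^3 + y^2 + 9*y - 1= 2*t^2 + 6*t - 9*y^3 + y^2*(8*t + 9) + y*(t^2 + 19*t + 54)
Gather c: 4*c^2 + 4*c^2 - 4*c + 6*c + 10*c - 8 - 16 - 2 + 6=8*c^2 + 12*c - 20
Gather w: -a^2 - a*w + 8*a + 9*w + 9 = -a^2 + 8*a + w*(9 - a) + 9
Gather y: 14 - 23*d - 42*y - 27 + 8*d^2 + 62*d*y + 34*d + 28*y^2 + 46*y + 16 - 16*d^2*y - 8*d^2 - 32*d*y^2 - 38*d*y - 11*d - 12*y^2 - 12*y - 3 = y^2*(16 - 32*d) + y*(-16*d^2 + 24*d - 8)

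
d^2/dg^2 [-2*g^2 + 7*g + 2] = -4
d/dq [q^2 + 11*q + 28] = 2*q + 11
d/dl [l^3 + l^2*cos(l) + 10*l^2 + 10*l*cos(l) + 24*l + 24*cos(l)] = -l^2*sin(l) + 3*l^2 - 10*l*sin(l) + 2*l*cos(l) + 20*l - 24*sin(l) + 10*cos(l) + 24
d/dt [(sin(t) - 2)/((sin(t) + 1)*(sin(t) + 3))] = (4*sin(t) + cos(t)^2 + 10)*cos(t)/((sin(t) + 1)^2*(sin(t) + 3)^2)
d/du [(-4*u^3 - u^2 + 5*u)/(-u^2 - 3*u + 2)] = 2*(2*u^4 + 12*u^3 - 8*u^2 - 2*u + 5)/(u^4 + 6*u^3 + 5*u^2 - 12*u + 4)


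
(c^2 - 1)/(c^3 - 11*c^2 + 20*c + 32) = (c - 1)/(c^2 - 12*c + 32)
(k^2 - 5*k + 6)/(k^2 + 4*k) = (k^2 - 5*k + 6)/(k*(k + 4))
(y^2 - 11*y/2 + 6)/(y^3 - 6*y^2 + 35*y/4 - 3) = 2/(2*y - 1)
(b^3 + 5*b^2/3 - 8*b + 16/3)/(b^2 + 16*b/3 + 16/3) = (3*b^2 - 7*b + 4)/(3*b + 4)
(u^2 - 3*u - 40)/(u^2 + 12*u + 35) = (u - 8)/(u + 7)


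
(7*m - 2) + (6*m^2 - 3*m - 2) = 6*m^2 + 4*m - 4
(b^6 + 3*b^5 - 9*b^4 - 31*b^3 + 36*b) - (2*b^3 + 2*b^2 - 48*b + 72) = b^6 + 3*b^5 - 9*b^4 - 33*b^3 - 2*b^2 + 84*b - 72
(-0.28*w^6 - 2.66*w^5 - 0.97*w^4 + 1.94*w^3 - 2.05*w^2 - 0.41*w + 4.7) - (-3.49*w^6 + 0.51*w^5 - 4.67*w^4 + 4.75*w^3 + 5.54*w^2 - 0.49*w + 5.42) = 3.21*w^6 - 3.17*w^5 + 3.7*w^4 - 2.81*w^3 - 7.59*w^2 + 0.08*w - 0.72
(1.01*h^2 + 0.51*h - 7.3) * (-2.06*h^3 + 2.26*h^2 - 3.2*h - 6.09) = -2.0806*h^5 + 1.232*h^4 + 12.9586*h^3 - 24.2809*h^2 + 20.2541*h + 44.457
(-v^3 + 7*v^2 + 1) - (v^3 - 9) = -2*v^3 + 7*v^2 + 10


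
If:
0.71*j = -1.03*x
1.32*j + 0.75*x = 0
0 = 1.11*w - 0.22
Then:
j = 0.00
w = 0.20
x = 0.00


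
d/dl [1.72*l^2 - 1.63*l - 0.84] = 3.44*l - 1.63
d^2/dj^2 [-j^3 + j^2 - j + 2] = 2 - 6*j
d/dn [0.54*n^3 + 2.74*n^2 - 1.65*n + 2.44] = 1.62*n^2 + 5.48*n - 1.65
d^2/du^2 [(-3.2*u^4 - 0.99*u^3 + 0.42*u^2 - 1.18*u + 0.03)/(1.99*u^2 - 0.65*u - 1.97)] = (-25.34464*u^6 + 24.8352*u^5 + 67.15776*u^4 - 82.41964*u^3 - 146.040756*u^2 - 51.0411*u + 6.542504)/(7.880599*u^6 - 7.722195*u^5 - 20.881866*u^4 + 15.014545*u^3 + 20.671998*u^2 - 7.567755*u - 7.645373)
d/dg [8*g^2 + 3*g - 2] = 16*g + 3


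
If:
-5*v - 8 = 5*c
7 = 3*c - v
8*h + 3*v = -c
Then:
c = 27/20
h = 15/16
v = -59/20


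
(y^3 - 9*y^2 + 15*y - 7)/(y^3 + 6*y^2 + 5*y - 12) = (y^2 - 8*y + 7)/(y^2 + 7*y + 12)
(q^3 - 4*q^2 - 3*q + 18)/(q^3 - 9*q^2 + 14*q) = (q^3 - 4*q^2 - 3*q + 18)/(q*(q^2 - 9*q + 14))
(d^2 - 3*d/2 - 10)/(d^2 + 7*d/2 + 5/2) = (d - 4)/(d + 1)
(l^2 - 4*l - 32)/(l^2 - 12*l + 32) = (l + 4)/(l - 4)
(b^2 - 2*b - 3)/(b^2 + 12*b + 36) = (b^2 - 2*b - 3)/(b^2 + 12*b + 36)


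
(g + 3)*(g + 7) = g^2 + 10*g + 21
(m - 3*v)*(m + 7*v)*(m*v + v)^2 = m^4*v^2 + 4*m^3*v^3 + 2*m^3*v^2 - 21*m^2*v^4 + 8*m^2*v^3 + m^2*v^2 - 42*m*v^4 + 4*m*v^3 - 21*v^4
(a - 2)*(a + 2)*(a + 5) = a^3 + 5*a^2 - 4*a - 20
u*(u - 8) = u^2 - 8*u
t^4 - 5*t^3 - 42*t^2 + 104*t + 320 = (t - 8)*(t - 4)*(t + 2)*(t + 5)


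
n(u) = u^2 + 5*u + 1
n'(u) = 2*u + 5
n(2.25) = 17.31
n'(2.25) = 9.50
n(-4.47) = -1.37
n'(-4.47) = -3.94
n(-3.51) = -4.23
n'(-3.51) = -2.02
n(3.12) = 26.33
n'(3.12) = 11.24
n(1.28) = 9.04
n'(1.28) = 7.56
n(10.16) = 155.03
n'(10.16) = 25.32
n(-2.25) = -5.19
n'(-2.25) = 0.50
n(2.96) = 24.56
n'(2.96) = 10.92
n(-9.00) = 37.00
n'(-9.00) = -13.00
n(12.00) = 205.00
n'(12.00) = 29.00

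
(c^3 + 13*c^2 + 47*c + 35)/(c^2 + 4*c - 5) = (c^2 + 8*c + 7)/(c - 1)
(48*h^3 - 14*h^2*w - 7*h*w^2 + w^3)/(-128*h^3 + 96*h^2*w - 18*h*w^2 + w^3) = (3*h + w)/(-8*h + w)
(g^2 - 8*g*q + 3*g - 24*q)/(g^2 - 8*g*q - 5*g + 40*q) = (g + 3)/(g - 5)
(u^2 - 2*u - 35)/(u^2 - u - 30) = (u - 7)/(u - 6)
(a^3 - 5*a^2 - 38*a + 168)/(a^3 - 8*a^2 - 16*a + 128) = (a^2 - a - 42)/(a^2 - 4*a - 32)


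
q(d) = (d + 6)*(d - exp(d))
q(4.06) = -542.38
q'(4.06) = -627.08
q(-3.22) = -9.06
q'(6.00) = -5226.57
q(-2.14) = -8.71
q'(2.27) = -79.19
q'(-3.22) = -0.59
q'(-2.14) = 1.15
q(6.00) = -4769.15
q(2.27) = -61.28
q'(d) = d + (1 - exp(d))*(d + 6) - exp(d)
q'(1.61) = -33.85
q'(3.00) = -188.86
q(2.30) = -63.70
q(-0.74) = -6.40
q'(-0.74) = 1.53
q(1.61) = -25.82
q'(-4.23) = -2.50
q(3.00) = -153.77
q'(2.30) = -82.16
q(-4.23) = -7.51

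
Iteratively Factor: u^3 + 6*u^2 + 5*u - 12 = (u + 3)*(u^2 + 3*u - 4) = (u - 1)*(u + 3)*(u + 4)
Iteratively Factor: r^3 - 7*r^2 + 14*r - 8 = (r - 1)*(r^2 - 6*r + 8) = (r - 4)*(r - 1)*(r - 2)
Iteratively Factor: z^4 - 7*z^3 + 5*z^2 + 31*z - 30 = (z - 3)*(z^3 - 4*z^2 - 7*z + 10) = (z - 3)*(z - 1)*(z^2 - 3*z - 10) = (z - 5)*(z - 3)*(z - 1)*(z + 2)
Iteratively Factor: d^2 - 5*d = (d - 5)*(d)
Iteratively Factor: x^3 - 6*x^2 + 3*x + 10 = (x - 5)*(x^2 - x - 2) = (x - 5)*(x + 1)*(x - 2)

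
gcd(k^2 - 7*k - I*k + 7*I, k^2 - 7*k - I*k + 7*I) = k^2 + k*(-7 - I) + 7*I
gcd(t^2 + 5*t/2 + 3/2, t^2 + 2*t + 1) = t + 1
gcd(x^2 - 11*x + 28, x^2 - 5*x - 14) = x - 7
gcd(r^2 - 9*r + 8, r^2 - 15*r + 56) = r - 8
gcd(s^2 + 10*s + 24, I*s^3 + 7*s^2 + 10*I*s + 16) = 1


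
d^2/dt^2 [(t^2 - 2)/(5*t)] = -4/(5*t^3)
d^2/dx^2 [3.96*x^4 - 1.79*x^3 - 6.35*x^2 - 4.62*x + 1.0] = 47.52*x^2 - 10.74*x - 12.7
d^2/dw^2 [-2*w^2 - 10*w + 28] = -4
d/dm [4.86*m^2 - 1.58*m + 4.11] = 9.72*m - 1.58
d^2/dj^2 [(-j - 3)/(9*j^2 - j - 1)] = 2*((j + 3)*(18*j - 1)^2 + (27*j + 26)*(-9*j^2 + j + 1))/(-9*j^2 + j + 1)^3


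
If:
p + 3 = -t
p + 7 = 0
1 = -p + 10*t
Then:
No Solution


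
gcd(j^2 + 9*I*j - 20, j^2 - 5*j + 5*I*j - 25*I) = j + 5*I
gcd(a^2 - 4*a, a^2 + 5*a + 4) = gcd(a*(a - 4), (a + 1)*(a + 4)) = 1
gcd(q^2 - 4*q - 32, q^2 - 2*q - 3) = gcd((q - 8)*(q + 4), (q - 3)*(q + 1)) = 1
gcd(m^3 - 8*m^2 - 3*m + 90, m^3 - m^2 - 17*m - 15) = m^2 - 2*m - 15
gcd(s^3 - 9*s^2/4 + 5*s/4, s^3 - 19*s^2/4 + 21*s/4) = s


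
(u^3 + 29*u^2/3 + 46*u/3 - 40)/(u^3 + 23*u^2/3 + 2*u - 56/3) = (u^2 + 11*u + 30)/(u^2 + 9*u + 14)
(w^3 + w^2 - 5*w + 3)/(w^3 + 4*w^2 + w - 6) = (w - 1)/(w + 2)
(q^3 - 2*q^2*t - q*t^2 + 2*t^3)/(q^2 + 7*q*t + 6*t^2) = (q^2 - 3*q*t + 2*t^2)/(q + 6*t)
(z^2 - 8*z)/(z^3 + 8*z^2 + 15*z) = (z - 8)/(z^2 + 8*z + 15)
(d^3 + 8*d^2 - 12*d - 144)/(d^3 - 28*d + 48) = (d + 6)/(d - 2)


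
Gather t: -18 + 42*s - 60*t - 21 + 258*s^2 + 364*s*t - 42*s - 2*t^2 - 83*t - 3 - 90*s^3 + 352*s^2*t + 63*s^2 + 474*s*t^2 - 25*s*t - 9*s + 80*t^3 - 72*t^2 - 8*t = -90*s^3 + 321*s^2 - 9*s + 80*t^3 + t^2*(474*s - 74) + t*(352*s^2 + 339*s - 151) - 42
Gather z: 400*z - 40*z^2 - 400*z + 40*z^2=0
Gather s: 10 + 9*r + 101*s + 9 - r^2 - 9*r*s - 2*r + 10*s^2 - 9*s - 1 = -r^2 + 7*r + 10*s^2 + s*(92 - 9*r) + 18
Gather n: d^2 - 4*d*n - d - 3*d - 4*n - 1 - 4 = d^2 - 4*d + n*(-4*d - 4) - 5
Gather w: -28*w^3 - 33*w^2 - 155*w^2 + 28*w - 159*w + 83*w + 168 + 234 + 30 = -28*w^3 - 188*w^2 - 48*w + 432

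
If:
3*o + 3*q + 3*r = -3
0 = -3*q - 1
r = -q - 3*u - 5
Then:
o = 3*u + 4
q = -1/3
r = -3*u - 14/3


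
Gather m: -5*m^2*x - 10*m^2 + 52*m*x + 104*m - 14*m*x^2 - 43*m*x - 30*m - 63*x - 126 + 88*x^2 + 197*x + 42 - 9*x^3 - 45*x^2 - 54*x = m^2*(-5*x - 10) + m*(-14*x^2 + 9*x + 74) - 9*x^3 + 43*x^2 + 80*x - 84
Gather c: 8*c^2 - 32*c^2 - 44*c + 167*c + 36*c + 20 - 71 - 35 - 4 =-24*c^2 + 159*c - 90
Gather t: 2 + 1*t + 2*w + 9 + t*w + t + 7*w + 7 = t*(w + 2) + 9*w + 18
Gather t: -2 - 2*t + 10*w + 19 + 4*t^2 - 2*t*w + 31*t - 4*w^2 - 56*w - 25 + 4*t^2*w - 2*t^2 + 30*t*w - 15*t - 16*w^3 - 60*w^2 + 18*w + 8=t^2*(4*w + 2) + t*(28*w + 14) - 16*w^3 - 64*w^2 - 28*w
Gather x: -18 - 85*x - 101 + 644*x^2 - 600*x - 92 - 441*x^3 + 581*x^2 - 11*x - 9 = -441*x^3 + 1225*x^2 - 696*x - 220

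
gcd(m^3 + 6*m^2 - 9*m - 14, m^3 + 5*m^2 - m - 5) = m + 1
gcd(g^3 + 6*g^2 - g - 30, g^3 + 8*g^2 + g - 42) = g^2 + g - 6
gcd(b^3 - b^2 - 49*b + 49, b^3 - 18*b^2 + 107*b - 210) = b - 7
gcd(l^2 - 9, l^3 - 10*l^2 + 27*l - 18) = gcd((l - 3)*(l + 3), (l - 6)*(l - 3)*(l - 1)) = l - 3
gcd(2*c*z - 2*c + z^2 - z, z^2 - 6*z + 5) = z - 1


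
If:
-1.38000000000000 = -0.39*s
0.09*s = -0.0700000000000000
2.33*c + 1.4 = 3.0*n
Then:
No Solution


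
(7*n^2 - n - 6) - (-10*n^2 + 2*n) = 17*n^2 - 3*n - 6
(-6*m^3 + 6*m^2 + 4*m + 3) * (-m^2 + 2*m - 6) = 6*m^5 - 18*m^4 + 44*m^3 - 31*m^2 - 18*m - 18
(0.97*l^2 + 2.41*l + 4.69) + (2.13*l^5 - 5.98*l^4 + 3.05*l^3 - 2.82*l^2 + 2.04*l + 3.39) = 2.13*l^5 - 5.98*l^4 + 3.05*l^3 - 1.85*l^2 + 4.45*l + 8.08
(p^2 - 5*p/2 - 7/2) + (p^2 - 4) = 2*p^2 - 5*p/2 - 15/2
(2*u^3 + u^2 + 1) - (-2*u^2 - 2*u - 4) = 2*u^3 + 3*u^2 + 2*u + 5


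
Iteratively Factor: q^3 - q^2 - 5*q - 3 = (q - 3)*(q^2 + 2*q + 1) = (q - 3)*(q + 1)*(q + 1)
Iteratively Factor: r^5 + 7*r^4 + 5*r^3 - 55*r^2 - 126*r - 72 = (r + 3)*(r^4 + 4*r^3 - 7*r^2 - 34*r - 24) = (r + 3)*(r + 4)*(r^3 - 7*r - 6) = (r - 3)*(r + 3)*(r + 4)*(r^2 + 3*r + 2) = (r - 3)*(r + 2)*(r + 3)*(r + 4)*(r + 1)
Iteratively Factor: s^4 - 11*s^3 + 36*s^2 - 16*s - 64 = (s + 1)*(s^3 - 12*s^2 + 48*s - 64) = (s - 4)*(s + 1)*(s^2 - 8*s + 16) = (s - 4)^2*(s + 1)*(s - 4)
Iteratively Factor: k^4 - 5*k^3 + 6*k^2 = (k - 3)*(k^3 - 2*k^2) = k*(k - 3)*(k^2 - 2*k) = k^2*(k - 3)*(k - 2)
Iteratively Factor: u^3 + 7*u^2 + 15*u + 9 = (u + 3)*(u^2 + 4*u + 3) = (u + 3)^2*(u + 1)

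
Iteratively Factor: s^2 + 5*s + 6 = (s + 3)*(s + 2)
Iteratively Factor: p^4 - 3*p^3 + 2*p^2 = (p - 2)*(p^3 - p^2) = p*(p - 2)*(p^2 - p) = p^2*(p - 2)*(p - 1)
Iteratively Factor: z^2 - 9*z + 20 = (z - 5)*(z - 4)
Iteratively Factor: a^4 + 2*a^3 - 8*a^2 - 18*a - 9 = (a - 3)*(a^3 + 5*a^2 + 7*a + 3) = (a - 3)*(a + 3)*(a^2 + 2*a + 1) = (a - 3)*(a + 1)*(a + 3)*(a + 1)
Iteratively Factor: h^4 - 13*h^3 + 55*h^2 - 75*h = (h - 5)*(h^3 - 8*h^2 + 15*h) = (h - 5)^2*(h^2 - 3*h) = h*(h - 5)^2*(h - 3)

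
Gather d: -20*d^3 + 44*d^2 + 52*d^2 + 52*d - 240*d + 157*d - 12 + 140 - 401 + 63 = -20*d^3 + 96*d^2 - 31*d - 210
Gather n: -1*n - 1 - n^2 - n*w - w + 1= -n^2 + n*(-w - 1) - w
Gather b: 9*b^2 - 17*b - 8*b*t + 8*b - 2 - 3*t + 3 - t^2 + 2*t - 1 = 9*b^2 + b*(-8*t - 9) - t^2 - t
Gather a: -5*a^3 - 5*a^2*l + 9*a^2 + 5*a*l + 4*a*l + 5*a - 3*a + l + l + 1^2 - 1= -5*a^3 + a^2*(9 - 5*l) + a*(9*l + 2) + 2*l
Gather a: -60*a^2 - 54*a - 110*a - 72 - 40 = -60*a^2 - 164*a - 112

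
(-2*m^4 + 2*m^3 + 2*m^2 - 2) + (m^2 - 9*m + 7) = -2*m^4 + 2*m^3 + 3*m^2 - 9*m + 5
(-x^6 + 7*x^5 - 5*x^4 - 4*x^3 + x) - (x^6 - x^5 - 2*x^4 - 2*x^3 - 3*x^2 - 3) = -2*x^6 + 8*x^5 - 3*x^4 - 2*x^3 + 3*x^2 + x + 3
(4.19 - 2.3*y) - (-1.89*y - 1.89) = 6.08 - 0.41*y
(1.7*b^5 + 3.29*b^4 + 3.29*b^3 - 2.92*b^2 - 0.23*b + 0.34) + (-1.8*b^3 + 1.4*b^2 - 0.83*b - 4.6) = 1.7*b^5 + 3.29*b^4 + 1.49*b^3 - 1.52*b^2 - 1.06*b - 4.26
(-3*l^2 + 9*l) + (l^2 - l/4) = -2*l^2 + 35*l/4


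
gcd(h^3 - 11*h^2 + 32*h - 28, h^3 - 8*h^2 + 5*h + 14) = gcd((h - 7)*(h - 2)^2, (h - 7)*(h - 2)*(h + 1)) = h^2 - 9*h + 14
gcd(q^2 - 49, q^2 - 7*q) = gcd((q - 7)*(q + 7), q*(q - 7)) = q - 7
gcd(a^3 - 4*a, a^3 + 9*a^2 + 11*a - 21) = 1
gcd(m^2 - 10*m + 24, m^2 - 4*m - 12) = m - 6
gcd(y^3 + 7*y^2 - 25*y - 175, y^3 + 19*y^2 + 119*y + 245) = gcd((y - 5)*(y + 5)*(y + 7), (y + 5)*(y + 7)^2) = y^2 + 12*y + 35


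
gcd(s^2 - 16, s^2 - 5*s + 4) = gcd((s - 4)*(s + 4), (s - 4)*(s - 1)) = s - 4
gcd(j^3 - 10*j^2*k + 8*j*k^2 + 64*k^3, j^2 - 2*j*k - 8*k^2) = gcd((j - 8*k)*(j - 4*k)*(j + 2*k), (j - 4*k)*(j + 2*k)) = j^2 - 2*j*k - 8*k^2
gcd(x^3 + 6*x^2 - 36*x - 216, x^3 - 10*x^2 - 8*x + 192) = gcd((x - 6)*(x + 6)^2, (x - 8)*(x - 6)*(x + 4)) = x - 6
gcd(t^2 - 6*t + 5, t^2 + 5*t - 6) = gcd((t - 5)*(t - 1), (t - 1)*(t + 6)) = t - 1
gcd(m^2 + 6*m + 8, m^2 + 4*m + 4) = m + 2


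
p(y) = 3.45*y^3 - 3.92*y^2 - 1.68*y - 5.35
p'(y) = 10.35*y^2 - 7.84*y - 1.68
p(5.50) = 440.82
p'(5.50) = 268.29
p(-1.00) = -11.04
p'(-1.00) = 16.51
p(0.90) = -7.52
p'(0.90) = -0.35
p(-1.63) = -27.97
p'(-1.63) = 38.60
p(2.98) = 46.13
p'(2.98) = 66.87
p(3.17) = 59.83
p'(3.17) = 77.47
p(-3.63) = -215.93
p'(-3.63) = 163.16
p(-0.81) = -8.39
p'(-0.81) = 11.46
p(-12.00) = -6511.27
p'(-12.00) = 1582.80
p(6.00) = 588.65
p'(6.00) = 323.88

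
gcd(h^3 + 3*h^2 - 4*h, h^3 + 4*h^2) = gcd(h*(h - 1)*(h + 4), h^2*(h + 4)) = h^2 + 4*h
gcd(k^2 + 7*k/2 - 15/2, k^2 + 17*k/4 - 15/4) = k + 5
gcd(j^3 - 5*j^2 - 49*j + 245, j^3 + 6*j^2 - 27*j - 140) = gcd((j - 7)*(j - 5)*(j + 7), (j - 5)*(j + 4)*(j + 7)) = j^2 + 2*j - 35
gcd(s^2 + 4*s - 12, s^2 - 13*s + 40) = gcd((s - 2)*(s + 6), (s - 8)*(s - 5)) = 1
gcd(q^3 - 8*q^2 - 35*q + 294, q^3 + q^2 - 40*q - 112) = q - 7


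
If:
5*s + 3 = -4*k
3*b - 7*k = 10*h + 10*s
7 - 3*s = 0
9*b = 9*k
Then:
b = -11/3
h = -13/15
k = -11/3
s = 7/3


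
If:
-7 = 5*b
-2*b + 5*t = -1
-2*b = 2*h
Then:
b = -7/5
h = 7/5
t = -19/25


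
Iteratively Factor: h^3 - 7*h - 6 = (h - 3)*(h^2 + 3*h + 2) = (h - 3)*(h + 2)*(h + 1)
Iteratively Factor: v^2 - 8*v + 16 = (v - 4)*(v - 4)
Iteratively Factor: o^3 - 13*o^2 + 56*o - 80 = (o - 4)*(o^2 - 9*o + 20) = (o - 4)^2*(o - 5)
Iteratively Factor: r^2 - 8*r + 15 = (r - 3)*(r - 5)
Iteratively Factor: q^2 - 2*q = (q - 2)*(q)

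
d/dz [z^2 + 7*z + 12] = 2*z + 7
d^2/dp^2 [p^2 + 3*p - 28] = 2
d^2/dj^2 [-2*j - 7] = 0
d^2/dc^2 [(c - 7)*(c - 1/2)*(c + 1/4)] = 6*c - 29/2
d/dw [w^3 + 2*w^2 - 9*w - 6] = 3*w^2 + 4*w - 9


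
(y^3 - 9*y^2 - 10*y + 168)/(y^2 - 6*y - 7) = (y^2 - 2*y - 24)/(y + 1)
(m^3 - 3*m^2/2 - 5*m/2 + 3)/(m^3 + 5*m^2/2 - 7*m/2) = (2*m^2 - m - 6)/(m*(2*m + 7))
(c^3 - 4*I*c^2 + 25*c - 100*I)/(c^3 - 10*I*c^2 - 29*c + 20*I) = (c + 5*I)/(c - I)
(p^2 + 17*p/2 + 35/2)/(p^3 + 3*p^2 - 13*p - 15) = (p + 7/2)/(p^2 - 2*p - 3)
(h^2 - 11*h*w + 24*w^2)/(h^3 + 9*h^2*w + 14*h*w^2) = (h^2 - 11*h*w + 24*w^2)/(h*(h^2 + 9*h*w + 14*w^2))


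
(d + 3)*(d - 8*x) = d^2 - 8*d*x + 3*d - 24*x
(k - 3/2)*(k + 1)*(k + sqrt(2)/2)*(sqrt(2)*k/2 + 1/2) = sqrt(2)*k^4/2 - sqrt(2)*k^3/4 + k^3 - sqrt(2)*k^2/2 - k^2/2 - 3*k/2 - sqrt(2)*k/8 - 3*sqrt(2)/8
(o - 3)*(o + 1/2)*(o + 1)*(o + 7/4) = o^4 + o^3/4 - 53*o^2/8 - 17*o/2 - 21/8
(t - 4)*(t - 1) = t^2 - 5*t + 4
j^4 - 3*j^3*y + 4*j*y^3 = j*(j - 2*y)^2*(j + y)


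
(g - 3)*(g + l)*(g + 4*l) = g^3 + 5*g^2*l - 3*g^2 + 4*g*l^2 - 15*g*l - 12*l^2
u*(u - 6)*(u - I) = u^3 - 6*u^2 - I*u^2 + 6*I*u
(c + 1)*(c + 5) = c^2 + 6*c + 5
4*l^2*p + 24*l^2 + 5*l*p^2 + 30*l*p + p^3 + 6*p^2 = (l + p)*(4*l + p)*(p + 6)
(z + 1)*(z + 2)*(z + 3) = z^3 + 6*z^2 + 11*z + 6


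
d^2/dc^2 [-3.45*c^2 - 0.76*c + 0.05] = -6.90000000000000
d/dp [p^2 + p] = 2*p + 1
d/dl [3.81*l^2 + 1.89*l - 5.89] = 7.62*l + 1.89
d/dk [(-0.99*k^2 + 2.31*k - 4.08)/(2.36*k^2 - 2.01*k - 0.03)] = (-3.4617*k^2 + 19.317*k - 8.2701)/(5.5696*k^4 - 9.4872*k^3 + 3.8985*k^2 + 0.1206*k + 0.0009)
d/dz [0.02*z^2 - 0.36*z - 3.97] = 0.04*z - 0.36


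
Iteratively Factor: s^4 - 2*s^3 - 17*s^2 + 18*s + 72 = (s + 2)*(s^3 - 4*s^2 - 9*s + 36) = (s + 2)*(s + 3)*(s^2 - 7*s + 12) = (s - 3)*(s + 2)*(s + 3)*(s - 4)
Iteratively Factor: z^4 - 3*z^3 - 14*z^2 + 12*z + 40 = (z + 2)*(z^3 - 5*z^2 - 4*z + 20) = (z - 2)*(z + 2)*(z^2 - 3*z - 10) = (z - 2)*(z + 2)^2*(z - 5)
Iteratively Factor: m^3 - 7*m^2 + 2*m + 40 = (m - 5)*(m^2 - 2*m - 8) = (m - 5)*(m - 4)*(m + 2)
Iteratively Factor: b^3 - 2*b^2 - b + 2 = (b - 1)*(b^2 - b - 2) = (b - 2)*(b - 1)*(b + 1)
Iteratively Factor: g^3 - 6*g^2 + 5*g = (g - 5)*(g^2 - g) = (g - 5)*(g - 1)*(g)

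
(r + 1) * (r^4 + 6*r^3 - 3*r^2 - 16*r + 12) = r^5 + 7*r^4 + 3*r^3 - 19*r^2 - 4*r + 12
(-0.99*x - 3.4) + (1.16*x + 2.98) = 0.17*x - 0.42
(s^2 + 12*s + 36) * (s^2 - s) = s^4 + 11*s^3 + 24*s^2 - 36*s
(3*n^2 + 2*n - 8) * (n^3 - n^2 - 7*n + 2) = 3*n^5 - n^4 - 31*n^3 + 60*n - 16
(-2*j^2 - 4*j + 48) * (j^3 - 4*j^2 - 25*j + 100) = -2*j^5 + 4*j^4 + 114*j^3 - 292*j^2 - 1600*j + 4800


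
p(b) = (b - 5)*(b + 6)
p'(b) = 2*b + 1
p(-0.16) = -30.13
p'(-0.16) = 0.68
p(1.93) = -24.35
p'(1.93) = 4.86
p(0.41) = -29.42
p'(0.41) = 1.82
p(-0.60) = -30.24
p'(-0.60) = -0.20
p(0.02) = -29.98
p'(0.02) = 1.04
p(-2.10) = -27.69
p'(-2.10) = -3.20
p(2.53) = -21.07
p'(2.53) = 6.06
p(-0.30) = -30.21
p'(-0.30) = 0.40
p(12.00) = 126.00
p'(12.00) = 25.00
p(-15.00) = 180.00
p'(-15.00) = -29.00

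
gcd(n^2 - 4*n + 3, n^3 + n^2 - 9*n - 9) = n - 3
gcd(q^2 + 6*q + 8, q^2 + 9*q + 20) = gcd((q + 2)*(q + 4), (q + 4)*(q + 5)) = q + 4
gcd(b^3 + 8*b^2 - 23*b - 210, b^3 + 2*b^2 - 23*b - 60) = b - 5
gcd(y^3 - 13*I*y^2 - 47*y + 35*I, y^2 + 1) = y - I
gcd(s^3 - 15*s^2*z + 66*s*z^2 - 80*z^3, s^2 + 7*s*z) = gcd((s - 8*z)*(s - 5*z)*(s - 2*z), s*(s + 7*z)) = 1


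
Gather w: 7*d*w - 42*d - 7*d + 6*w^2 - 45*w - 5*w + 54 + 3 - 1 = -49*d + 6*w^2 + w*(7*d - 50) + 56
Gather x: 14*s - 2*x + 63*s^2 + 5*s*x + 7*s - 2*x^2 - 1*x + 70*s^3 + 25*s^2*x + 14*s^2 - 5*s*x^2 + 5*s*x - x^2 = 70*s^3 + 77*s^2 + 21*s + x^2*(-5*s - 3) + x*(25*s^2 + 10*s - 3)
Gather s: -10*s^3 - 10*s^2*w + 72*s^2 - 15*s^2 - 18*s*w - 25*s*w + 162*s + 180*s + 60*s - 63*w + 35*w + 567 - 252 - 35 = -10*s^3 + s^2*(57 - 10*w) + s*(402 - 43*w) - 28*w + 280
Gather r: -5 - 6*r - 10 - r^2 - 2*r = -r^2 - 8*r - 15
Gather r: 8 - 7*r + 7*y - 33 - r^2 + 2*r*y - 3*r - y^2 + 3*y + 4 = -r^2 + r*(2*y - 10) - y^2 + 10*y - 21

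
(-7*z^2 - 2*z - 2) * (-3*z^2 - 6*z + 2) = 21*z^4 + 48*z^3 + 4*z^2 + 8*z - 4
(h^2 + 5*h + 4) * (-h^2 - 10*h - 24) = -h^4 - 15*h^3 - 78*h^2 - 160*h - 96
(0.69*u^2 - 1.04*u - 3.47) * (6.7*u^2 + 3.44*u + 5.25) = 4.623*u^4 - 4.5944*u^3 - 23.2041*u^2 - 17.3968*u - 18.2175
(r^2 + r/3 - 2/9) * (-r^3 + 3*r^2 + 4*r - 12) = -r^5 + 8*r^4/3 + 47*r^3/9 - 34*r^2/3 - 44*r/9 + 8/3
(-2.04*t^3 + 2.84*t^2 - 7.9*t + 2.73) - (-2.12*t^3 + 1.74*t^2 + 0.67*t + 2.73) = 0.0800000000000001*t^3 + 1.1*t^2 - 8.57*t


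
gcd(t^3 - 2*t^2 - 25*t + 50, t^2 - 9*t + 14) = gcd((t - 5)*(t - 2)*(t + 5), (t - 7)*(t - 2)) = t - 2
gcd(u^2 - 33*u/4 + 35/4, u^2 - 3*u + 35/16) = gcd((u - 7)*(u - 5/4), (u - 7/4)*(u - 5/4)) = u - 5/4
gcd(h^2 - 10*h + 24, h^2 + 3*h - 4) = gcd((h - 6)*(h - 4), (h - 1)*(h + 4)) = 1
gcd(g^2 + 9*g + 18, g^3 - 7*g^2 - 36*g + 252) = g + 6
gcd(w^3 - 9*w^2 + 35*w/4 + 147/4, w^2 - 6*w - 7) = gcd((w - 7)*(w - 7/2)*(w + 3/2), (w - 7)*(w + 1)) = w - 7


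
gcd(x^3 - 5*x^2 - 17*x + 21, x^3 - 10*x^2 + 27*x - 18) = x - 1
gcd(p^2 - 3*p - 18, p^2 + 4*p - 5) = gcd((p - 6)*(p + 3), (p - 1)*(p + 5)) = 1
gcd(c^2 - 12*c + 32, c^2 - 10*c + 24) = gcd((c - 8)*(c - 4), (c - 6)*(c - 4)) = c - 4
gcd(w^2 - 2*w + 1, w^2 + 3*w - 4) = w - 1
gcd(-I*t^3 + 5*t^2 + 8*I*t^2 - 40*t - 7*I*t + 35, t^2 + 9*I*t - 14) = 1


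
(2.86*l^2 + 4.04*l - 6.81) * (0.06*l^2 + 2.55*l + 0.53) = 0.1716*l^4 + 7.5354*l^3 + 11.4092*l^2 - 15.2243*l - 3.6093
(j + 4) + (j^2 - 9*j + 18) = j^2 - 8*j + 22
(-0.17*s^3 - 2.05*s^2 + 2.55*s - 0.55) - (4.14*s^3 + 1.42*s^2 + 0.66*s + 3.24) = -4.31*s^3 - 3.47*s^2 + 1.89*s - 3.79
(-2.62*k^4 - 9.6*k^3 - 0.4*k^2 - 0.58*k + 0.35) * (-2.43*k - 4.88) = 6.3666*k^5 + 36.1136*k^4 + 47.82*k^3 + 3.3614*k^2 + 1.9799*k - 1.708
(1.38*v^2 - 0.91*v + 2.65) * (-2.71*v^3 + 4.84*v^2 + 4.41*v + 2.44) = -3.7398*v^5 + 9.1453*v^4 - 5.5001*v^3 + 12.1801*v^2 + 9.4661*v + 6.466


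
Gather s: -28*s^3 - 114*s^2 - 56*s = -28*s^3 - 114*s^2 - 56*s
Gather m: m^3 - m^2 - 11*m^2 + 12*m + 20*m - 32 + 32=m^3 - 12*m^2 + 32*m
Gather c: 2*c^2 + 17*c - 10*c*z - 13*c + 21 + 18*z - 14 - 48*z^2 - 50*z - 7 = 2*c^2 + c*(4 - 10*z) - 48*z^2 - 32*z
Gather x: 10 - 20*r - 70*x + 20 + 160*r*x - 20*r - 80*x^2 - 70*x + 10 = -40*r - 80*x^2 + x*(160*r - 140) + 40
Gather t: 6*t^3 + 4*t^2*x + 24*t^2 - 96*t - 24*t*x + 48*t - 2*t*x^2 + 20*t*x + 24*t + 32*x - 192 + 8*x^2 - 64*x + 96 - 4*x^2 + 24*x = 6*t^3 + t^2*(4*x + 24) + t*(-2*x^2 - 4*x - 24) + 4*x^2 - 8*x - 96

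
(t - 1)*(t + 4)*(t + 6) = t^3 + 9*t^2 + 14*t - 24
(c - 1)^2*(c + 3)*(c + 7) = c^4 + 8*c^3 + 2*c^2 - 32*c + 21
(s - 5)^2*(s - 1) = s^3 - 11*s^2 + 35*s - 25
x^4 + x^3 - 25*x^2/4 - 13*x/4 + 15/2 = (x - 2)*(x - 1)*(x + 3/2)*(x + 5/2)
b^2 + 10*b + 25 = (b + 5)^2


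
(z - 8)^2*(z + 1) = z^3 - 15*z^2 + 48*z + 64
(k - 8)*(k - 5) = k^2 - 13*k + 40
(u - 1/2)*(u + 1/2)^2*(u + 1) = u^4 + 3*u^3/2 + u^2/4 - 3*u/8 - 1/8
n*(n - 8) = n^2 - 8*n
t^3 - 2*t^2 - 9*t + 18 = (t - 3)*(t - 2)*(t + 3)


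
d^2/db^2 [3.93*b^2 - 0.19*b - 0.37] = 7.86000000000000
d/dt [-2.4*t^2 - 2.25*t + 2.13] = -4.8*t - 2.25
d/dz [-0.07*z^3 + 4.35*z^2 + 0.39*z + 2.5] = -0.21*z^2 + 8.7*z + 0.39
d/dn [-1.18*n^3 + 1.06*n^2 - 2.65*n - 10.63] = -3.54*n^2 + 2.12*n - 2.65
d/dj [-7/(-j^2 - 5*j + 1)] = 7*(-2*j - 5)/(j^2 + 5*j - 1)^2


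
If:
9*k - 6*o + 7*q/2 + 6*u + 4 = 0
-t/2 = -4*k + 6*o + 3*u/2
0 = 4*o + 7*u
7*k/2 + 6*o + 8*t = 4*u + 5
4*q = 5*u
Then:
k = 9958/3897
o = 980/433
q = -700/433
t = -11056/3897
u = -560/433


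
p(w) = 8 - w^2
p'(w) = -2*w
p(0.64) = 7.59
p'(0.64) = -1.28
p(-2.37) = 2.38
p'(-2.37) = 4.74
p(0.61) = 7.63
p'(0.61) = -1.22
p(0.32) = 7.90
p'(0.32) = -0.64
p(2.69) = 0.76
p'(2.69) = -5.38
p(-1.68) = 5.18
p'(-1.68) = 3.36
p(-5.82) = -25.87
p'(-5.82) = 11.64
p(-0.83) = 7.31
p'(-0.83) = 1.66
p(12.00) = -136.00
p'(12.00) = -24.00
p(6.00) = -28.00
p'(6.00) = -12.00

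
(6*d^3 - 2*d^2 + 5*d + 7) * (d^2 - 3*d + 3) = 6*d^5 - 20*d^4 + 29*d^3 - 14*d^2 - 6*d + 21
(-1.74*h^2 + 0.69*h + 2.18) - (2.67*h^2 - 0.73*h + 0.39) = -4.41*h^2 + 1.42*h + 1.79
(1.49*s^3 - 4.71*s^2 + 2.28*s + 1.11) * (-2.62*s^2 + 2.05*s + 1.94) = -3.9038*s^5 + 15.3947*s^4 - 12.7385*s^3 - 7.3716*s^2 + 6.6987*s + 2.1534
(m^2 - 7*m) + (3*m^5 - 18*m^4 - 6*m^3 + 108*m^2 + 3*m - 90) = 3*m^5 - 18*m^4 - 6*m^3 + 109*m^2 - 4*m - 90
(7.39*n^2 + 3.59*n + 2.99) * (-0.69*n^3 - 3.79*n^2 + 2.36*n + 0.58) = -5.0991*n^5 - 30.4852*n^4 + 1.7712*n^3 + 1.4265*n^2 + 9.1386*n + 1.7342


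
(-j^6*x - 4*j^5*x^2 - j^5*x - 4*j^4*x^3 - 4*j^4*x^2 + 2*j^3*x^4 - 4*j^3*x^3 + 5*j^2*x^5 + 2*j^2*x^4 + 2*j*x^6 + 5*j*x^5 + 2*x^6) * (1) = -j^6*x - 4*j^5*x^2 - j^5*x - 4*j^4*x^3 - 4*j^4*x^2 + 2*j^3*x^4 - 4*j^3*x^3 + 5*j^2*x^5 + 2*j^2*x^4 + 2*j*x^6 + 5*j*x^5 + 2*x^6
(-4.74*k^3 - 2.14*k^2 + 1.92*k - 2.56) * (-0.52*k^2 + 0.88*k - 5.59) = 2.4648*k^5 - 3.0584*k^4 + 23.615*k^3 + 14.9834*k^2 - 12.9856*k + 14.3104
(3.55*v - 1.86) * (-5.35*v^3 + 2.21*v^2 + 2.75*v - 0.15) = -18.9925*v^4 + 17.7965*v^3 + 5.6519*v^2 - 5.6475*v + 0.279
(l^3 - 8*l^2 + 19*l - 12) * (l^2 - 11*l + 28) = l^5 - 19*l^4 + 135*l^3 - 445*l^2 + 664*l - 336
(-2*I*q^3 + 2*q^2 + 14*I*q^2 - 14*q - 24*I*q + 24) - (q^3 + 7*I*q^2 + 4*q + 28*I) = -q^3 - 2*I*q^3 + 2*q^2 + 7*I*q^2 - 18*q - 24*I*q + 24 - 28*I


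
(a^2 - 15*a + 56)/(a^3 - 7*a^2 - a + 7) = (a - 8)/(a^2 - 1)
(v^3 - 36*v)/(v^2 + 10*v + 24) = v*(v - 6)/(v + 4)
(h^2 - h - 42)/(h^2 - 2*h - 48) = (h - 7)/(h - 8)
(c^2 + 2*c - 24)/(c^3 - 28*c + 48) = 1/(c - 2)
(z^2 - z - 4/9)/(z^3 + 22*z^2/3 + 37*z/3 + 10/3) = (z - 4/3)/(z^2 + 7*z + 10)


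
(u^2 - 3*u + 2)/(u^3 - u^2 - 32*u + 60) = (u - 1)/(u^2 + u - 30)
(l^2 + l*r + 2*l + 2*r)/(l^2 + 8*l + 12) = (l + r)/(l + 6)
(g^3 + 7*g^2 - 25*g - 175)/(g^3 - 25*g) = (g + 7)/g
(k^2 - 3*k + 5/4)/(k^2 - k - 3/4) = (-4*k^2 + 12*k - 5)/(-4*k^2 + 4*k + 3)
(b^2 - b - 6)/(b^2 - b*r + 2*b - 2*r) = (3 - b)/(-b + r)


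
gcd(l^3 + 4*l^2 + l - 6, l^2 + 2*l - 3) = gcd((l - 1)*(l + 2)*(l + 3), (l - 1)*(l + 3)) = l^2 + 2*l - 3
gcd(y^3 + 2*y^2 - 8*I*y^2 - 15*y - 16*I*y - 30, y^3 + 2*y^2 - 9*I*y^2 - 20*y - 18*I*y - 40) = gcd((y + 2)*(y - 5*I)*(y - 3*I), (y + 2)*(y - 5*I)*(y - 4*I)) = y^2 + y*(2 - 5*I) - 10*I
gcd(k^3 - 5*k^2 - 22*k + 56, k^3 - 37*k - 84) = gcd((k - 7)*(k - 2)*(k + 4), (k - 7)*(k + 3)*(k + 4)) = k^2 - 3*k - 28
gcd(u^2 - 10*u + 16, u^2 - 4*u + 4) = u - 2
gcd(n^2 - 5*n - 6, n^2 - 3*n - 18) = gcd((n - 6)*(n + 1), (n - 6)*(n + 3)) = n - 6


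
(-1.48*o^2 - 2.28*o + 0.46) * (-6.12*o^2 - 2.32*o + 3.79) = 9.0576*o^4 + 17.3872*o^3 - 3.1348*o^2 - 9.7084*o + 1.7434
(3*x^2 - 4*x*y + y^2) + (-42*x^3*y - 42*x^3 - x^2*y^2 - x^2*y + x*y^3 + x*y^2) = -42*x^3*y - 42*x^3 - x^2*y^2 - x^2*y + 3*x^2 + x*y^3 + x*y^2 - 4*x*y + y^2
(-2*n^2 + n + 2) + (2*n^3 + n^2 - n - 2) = 2*n^3 - n^2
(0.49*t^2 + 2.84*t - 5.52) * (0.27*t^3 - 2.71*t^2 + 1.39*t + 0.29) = 0.1323*t^5 - 0.5611*t^4 - 8.5057*t^3 + 19.0489*t^2 - 6.8492*t - 1.6008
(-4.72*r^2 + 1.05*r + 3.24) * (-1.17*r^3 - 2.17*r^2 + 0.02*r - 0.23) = 5.5224*r^5 + 9.0139*r^4 - 6.1637*r^3 - 5.9242*r^2 - 0.1767*r - 0.7452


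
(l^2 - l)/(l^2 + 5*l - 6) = l/(l + 6)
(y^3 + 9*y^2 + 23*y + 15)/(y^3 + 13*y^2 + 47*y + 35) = (y + 3)/(y + 7)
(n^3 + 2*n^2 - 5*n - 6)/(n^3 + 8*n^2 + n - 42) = (n + 1)/(n + 7)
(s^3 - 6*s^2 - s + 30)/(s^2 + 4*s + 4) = (s^2 - 8*s + 15)/(s + 2)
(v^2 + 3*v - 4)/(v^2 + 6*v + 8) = (v - 1)/(v + 2)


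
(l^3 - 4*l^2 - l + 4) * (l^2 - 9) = l^5 - 4*l^4 - 10*l^3 + 40*l^2 + 9*l - 36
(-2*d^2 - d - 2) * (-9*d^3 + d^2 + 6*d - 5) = 18*d^5 + 7*d^4 + 5*d^3 + 2*d^2 - 7*d + 10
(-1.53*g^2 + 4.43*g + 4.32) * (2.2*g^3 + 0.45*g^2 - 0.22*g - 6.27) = -3.366*g^5 + 9.0575*g^4 + 11.8341*g^3 + 10.5625*g^2 - 28.7265*g - 27.0864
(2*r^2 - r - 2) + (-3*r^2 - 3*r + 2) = -r^2 - 4*r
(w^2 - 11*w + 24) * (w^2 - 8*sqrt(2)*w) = w^4 - 8*sqrt(2)*w^3 - 11*w^3 + 24*w^2 + 88*sqrt(2)*w^2 - 192*sqrt(2)*w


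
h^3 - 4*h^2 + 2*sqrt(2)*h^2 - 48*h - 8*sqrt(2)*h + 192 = (h - 4)*(h - 4*sqrt(2))*(h + 6*sqrt(2))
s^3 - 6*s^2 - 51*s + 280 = (s - 8)*(s - 5)*(s + 7)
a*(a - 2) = a^2 - 2*a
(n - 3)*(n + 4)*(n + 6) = n^3 + 7*n^2 - 6*n - 72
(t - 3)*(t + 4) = t^2 + t - 12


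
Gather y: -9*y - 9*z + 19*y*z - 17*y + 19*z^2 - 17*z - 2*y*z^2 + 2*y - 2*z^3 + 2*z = y*(-2*z^2 + 19*z - 24) - 2*z^3 + 19*z^2 - 24*z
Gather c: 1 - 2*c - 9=-2*c - 8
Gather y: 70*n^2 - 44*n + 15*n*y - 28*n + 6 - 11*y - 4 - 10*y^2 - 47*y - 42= 70*n^2 - 72*n - 10*y^2 + y*(15*n - 58) - 40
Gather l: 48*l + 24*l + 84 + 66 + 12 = 72*l + 162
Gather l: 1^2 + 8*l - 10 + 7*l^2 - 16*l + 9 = 7*l^2 - 8*l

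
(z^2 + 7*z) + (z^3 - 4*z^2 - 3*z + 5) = z^3 - 3*z^2 + 4*z + 5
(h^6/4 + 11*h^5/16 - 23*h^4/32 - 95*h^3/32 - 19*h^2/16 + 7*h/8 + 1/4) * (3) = 3*h^6/4 + 33*h^5/16 - 69*h^4/32 - 285*h^3/32 - 57*h^2/16 + 21*h/8 + 3/4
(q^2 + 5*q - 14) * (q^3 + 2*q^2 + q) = q^5 + 7*q^4 - 3*q^3 - 23*q^2 - 14*q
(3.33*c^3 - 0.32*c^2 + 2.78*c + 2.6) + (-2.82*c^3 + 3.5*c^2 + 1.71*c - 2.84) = 0.51*c^3 + 3.18*c^2 + 4.49*c - 0.24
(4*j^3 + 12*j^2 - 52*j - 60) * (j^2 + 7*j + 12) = 4*j^5 + 40*j^4 + 80*j^3 - 280*j^2 - 1044*j - 720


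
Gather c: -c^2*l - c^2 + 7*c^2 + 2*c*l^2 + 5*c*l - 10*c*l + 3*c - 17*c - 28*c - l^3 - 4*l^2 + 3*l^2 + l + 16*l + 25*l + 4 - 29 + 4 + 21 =c^2*(6 - l) + c*(2*l^2 - 5*l - 42) - l^3 - l^2 + 42*l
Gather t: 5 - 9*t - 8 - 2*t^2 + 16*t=-2*t^2 + 7*t - 3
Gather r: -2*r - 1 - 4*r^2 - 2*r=-4*r^2 - 4*r - 1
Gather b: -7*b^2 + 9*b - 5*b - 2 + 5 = -7*b^2 + 4*b + 3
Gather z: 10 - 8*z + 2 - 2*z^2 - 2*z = -2*z^2 - 10*z + 12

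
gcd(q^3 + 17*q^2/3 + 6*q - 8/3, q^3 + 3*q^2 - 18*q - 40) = q + 2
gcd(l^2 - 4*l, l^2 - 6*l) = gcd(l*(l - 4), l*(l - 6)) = l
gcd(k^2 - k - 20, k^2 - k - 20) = k^2 - k - 20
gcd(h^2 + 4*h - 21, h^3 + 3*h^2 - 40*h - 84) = h + 7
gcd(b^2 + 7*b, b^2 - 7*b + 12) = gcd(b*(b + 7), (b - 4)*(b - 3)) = 1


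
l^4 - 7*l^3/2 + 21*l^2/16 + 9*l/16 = l*(l - 3)*(l - 3/4)*(l + 1/4)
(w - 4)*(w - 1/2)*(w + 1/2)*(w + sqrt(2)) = w^4 - 4*w^3 + sqrt(2)*w^3 - 4*sqrt(2)*w^2 - w^2/4 - sqrt(2)*w/4 + w + sqrt(2)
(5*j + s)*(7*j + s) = 35*j^2 + 12*j*s + s^2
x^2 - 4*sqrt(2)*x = x*(x - 4*sqrt(2))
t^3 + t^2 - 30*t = t*(t - 5)*(t + 6)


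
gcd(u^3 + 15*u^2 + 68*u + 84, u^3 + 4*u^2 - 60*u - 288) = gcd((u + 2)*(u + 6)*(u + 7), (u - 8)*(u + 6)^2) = u + 6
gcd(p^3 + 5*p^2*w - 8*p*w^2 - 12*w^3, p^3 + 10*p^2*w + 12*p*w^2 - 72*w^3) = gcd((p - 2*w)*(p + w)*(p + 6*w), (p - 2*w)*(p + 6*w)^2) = p^2 + 4*p*w - 12*w^2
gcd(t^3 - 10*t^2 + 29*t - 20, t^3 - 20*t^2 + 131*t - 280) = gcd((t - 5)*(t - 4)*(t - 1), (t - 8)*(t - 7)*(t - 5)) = t - 5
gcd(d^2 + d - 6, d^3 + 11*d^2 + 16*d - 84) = d - 2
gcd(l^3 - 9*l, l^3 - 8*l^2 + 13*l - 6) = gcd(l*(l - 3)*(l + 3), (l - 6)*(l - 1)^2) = 1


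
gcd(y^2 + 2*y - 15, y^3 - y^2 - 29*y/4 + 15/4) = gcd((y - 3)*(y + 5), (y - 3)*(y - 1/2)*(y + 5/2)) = y - 3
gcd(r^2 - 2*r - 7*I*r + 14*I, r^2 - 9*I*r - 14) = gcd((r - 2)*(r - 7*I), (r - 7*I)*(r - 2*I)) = r - 7*I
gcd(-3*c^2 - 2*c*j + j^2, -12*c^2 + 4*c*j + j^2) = 1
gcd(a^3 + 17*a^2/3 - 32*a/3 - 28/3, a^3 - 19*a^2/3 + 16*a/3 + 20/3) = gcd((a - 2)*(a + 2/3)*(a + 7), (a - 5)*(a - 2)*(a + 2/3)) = a^2 - 4*a/3 - 4/3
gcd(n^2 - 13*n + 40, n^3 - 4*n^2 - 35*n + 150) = n - 5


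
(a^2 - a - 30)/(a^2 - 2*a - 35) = (a - 6)/(a - 7)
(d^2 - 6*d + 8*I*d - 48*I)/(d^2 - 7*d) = (d^2 - 6*d + 8*I*d - 48*I)/(d*(d - 7))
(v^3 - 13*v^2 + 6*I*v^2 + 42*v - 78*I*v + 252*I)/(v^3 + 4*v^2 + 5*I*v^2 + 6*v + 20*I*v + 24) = (v^2 - 13*v + 42)/(v^2 + v*(4 - I) - 4*I)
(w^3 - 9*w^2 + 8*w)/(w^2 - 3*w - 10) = w*(-w^2 + 9*w - 8)/(-w^2 + 3*w + 10)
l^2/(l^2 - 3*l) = l/(l - 3)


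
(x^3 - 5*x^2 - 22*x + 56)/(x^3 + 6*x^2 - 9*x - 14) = (x^2 - 3*x - 28)/(x^2 + 8*x + 7)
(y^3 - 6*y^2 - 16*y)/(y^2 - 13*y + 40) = y*(y + 2)/(y - 5)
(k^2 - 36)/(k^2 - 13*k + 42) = (k + 6)/(k - 7)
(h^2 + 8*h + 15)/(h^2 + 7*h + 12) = (h + 5)/(h + 4)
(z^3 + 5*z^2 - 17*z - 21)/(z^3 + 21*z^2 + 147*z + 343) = (z^2 - 2*z - 3)/(z^2 + 14*z + 49)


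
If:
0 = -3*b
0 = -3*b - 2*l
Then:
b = 0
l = 0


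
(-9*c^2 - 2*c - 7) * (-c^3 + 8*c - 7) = 9*c^5 + 2*c^4 - 65*c^3 + 47*c^2 - 42*c + 49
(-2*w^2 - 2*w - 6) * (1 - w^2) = 2*w^4 + 2*w^3 + 4*w^2 - 2*w - 6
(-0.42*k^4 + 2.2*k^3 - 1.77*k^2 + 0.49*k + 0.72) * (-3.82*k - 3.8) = 1.6044*k^5 - 6.808*k^4 - 1.5986*k^3 + 4.8542*k^2 - 4.6124*k - 2.736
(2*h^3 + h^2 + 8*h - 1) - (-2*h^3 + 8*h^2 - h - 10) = 4*h^3 - 7*h^2 + 9*h + 9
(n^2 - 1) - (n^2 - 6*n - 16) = 6*n + 15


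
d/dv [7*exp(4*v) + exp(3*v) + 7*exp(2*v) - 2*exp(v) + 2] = (28*exp(3*v) + 3*exp(2*v) + 14*exp(v) - 2)*exp(v)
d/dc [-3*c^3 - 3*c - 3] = -9*c^2 - 3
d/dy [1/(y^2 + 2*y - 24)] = 2*(-y - 1)/(y^2 + 2*y - 24)^2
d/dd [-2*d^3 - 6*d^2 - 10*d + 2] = -6*d^2 - 12*d - 10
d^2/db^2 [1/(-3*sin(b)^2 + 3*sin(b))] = (4 + 1/sin(b) - 4/sin(b)^2 + 2/sin(b)^3)/(3*(sin(b) - 1)^2)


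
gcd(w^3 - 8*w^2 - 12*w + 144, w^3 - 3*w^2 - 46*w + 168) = w - 6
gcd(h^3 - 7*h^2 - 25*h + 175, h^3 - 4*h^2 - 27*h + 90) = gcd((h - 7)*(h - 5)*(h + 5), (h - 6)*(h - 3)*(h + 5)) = h + 5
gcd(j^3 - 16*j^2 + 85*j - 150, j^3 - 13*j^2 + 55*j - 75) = j^2 - 10*j + 25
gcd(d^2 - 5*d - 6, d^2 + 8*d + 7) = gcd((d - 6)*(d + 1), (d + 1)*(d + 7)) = d + 1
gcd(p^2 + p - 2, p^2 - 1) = p - 1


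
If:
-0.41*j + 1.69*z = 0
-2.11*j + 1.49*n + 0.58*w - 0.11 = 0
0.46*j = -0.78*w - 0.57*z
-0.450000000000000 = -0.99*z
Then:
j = 1.87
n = 3.29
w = -1.44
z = 0.45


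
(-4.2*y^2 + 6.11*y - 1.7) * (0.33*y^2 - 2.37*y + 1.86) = -1.386*y^4 + 11.9703*y^3 - 22.8537*y^2 + 15.3936*y - 3.162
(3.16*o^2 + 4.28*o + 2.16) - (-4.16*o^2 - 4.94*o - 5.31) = 7.32*o^2 + 9.22*o + 7.47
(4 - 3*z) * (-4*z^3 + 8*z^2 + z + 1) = 12*z^4 - 40*z^3 + 29*z^2 + z + 4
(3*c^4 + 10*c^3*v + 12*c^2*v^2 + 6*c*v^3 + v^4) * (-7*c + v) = -21*c^5 - 67*c^4*v - 74*c^3*v^2 - 30*c^2*v^3 - c*v^4 + v^5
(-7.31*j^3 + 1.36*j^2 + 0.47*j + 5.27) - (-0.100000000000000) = -7.31*j^3 + 1.36*j^2 + 0.47*j + 5.37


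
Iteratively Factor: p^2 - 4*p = (p)*(p - 4)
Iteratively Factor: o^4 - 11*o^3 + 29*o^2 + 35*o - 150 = (o + 2)*(o^3 - 13*o^2 + 55*o - 75) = (o - 5)*(o + 2)*(o^2 - 8*o + 15) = (o - 5)*(o - 3)*(o + 2)*(o - 5)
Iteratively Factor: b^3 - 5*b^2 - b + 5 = (b - 1)*(b^2 - 4*b - 5) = (b - 5)*(b - 1)*(b + 1)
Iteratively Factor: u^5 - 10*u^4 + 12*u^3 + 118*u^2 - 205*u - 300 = (u + 3)*(u^4 - 13*u^3 + 51*u^2 - 35*u - 100) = (u + 1)*(u + 3)*(u^3 - 14*u^2 + 65*u - 100) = (u - 5)*(u + 1)*(u + 3)*(u^2 - 9*u + 20) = (u - 5)*(u - 4)*(u + 1)*(u + 3)*(u - 5)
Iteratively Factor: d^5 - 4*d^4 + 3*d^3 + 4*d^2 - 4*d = (d)*(d^4 - 4*d^3 + 3*d^2 + 4*d - 4) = d*(d - 2)*(d^3 - 2*d^2 - d + 2) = d*(d - 2)*(d + 1)*(d^2 - 3*d + 2) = d*(d - 2)^2*(d + 1)*(d - 1)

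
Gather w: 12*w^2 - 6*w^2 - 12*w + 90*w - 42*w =6*w^2 + 36*w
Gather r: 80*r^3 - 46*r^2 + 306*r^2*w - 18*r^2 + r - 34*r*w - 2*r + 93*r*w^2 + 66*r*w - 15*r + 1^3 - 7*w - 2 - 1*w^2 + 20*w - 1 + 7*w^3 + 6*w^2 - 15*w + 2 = 80*r^3 + r^2*(306*w - 64) + r*(93*w^2 + 32*w - 16) + 7*w^3 + 5*w^2 - 2*w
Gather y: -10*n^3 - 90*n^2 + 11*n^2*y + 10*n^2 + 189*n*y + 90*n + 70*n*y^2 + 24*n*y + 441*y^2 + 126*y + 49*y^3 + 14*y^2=-10*n^3 - 80*n^2 + 90*n + 49*y^3 + y^2*(70*n + 455) + y*(11*n^2 + 213*n + 126)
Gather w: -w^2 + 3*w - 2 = -w^2 + 3*w - 2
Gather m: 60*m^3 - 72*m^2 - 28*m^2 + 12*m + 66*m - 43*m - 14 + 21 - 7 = 60*m^3 - 100*m^2 + 35*m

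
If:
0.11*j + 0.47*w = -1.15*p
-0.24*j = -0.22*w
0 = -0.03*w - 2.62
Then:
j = -80.06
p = 43.35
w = -87.33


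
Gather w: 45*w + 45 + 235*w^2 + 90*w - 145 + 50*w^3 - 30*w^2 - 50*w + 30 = 50*w^3 + 205*w^2 + 85*w - 70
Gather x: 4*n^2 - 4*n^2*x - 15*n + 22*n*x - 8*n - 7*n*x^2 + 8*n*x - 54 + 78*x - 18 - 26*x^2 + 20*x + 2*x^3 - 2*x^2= 4*n^2 - 23*n + 2*x^3 + x^2*(-7*n - 28) + x*(-4*n^2 + 30*n + 98) - 72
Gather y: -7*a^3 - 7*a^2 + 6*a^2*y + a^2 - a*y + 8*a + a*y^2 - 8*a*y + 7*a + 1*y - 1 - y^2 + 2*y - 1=-7*a^3 - 6*a^2 + 15*a + y^2*(a - 1) + y*(6*a^2 - 9*a + 3) - 2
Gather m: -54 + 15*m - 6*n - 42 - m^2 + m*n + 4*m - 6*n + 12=-m^2 + m*(n + 19) - 12*n - 84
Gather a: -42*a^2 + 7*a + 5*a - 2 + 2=-42*a^2 + 12*a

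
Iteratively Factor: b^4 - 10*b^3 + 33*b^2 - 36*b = (b - 3)*(b^3 - 7*b^2 + 12*b) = (b - 3)^2*(b^2 - 4*b) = (b - 4)*(b - 3)^2*(b)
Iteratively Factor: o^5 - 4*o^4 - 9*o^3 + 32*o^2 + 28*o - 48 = (o - 4)*(o^4 - 9*o^2 - 4*o + 12) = (o - 4)*(o + 2)*(o^3 - 2*o^2 - 5*o + 6) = (o - 4)*(o + 2)^2*(o^2 - 4*o + 3) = (o - 4)*(o - 1)*(o + 2)^2*(o - 3)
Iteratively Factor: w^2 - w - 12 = (w + 3)*(w - 4)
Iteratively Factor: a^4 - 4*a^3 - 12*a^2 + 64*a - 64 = (a - 2)*(a^3 - 2*a^2 - 16*a + 32) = (a - 4)*(a - 2)*(a^2 + 2*a - 8) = (a - 4)*(a - 2)^2*(a + 4)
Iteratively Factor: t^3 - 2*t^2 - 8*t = (t)*(t^2 - 2*t - 8) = t*(t + 2)*(t - 4)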